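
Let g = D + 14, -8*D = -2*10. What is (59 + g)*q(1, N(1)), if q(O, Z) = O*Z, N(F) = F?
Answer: 151/2 ≈ 75.500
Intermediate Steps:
D = 5/2 (D = -(-1)*10/4 = -⅛*(-20) = 5/2 ≈ 2.5000)
g = 33/2 (g = 5/2 + 14 = 33/2 ≈ 16.500)
(59 + g)*q(1, N(1)) = (59 + 33/2)*(1*1) = (151/2)*1 = 151/2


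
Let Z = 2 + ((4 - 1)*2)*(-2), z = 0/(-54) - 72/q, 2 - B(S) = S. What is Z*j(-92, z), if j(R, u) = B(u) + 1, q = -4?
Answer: 150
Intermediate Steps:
B(S) = 2 - S
z = 18 (z = 0/(-54) - 72/(-4) = 0*(-1/54) - 72*(-¼) = 0 + 18 = 18)
j(R, u) = 3 - u (j(R, u) = (2 - u) + 1 = 3 - u)
Z = -10 (Z = 2 + (3*2)*(-2) = 2 + 6*(-2) = 2 - 12 = -10)
Z*j(-92, z) = -10*(3 - 1*18) = -10*(3 - 18) = -10*(-15) = 150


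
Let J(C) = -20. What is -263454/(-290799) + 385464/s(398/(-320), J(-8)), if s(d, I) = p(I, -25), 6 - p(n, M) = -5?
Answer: 37365147910/1066263 ≈ 35043.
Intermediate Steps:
p(n, M) = 11 (p(n, M) = 6 - 1*(-5) = 6 + 5 = 11)
s(d, I) = 11
-263454/(-290799) + 385464/s(398/(-320), J(-8)) = -263454/(-290799) + 385464/11 = -263454*(-1/290799) + 385464*(1/11) = 87818/96933 + 385464/11 = 37365147910/1066263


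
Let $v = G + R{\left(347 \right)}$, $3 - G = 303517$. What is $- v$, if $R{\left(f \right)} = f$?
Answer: $303167$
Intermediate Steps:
$G = -303514$ ($G = 3 - 303517 = -303514$)
$v = -303167$ ($v = -303514 + 347 = -303167$)
$- v = \left(-1\right) \left(-303167\right) = 303167$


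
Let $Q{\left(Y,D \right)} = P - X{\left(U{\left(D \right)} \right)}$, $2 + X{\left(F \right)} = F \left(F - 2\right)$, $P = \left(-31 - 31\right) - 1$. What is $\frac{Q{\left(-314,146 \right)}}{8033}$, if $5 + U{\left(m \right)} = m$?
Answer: $- \frac{19660}{8033} \approx -2.4474$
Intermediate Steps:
$P = -63$ ($P = \left(-31 - 31\right) - 1 = -62 - 1 = -63$)
$U{\left(m \right)} = -5 + m$
$X{\left(F \right)} = -2 + F \left(-2 + F\right)$ ($X{\left(F \right)} = -2 + F \left(F - 2\right) = -2 + F \left(-2 + F\right)$)
$Q{\left(Y,D \right)} = -71 - \left(-5 + D\right)^{2} + 2 D$ ($Q{\left(Y,D \right)} = -63 - \left(-2 + \left(-5 + D\right)^{2} - 2 \left(-5 + D\right)\right) = -63 - \left(-2 + \left(-5 + D\right)^{2} - \left(-10 + 2 D\right)\right) = -63 - \left(8 + \left(-5 + D\right)^{2} - 2 D\right) = -71 - \left(-5 + D\right)^{2} + 2 D$)
$\frac{Q{\left(-314,146 \right)}}{8033} = \frac{-96 - 146^{2} + 12 \cdot 146}{8033} = \left(-96 - 21316 + 1752\right) \frac{1}{8033} = \left(-19660\right) \frac{1}{8033} = - \frac{19660}{8033}$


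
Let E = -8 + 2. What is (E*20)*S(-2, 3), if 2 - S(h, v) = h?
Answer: -480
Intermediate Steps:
S(h, v) = 2 - h
E = -6
(E*20)*S(-2, 3) = (-6*20)*(2 - 1*(-2)) = -120*(2 + 2) = -120*4 = -480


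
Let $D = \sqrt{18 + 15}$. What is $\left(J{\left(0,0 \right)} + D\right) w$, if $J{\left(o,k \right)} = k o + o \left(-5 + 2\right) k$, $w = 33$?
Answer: $33 \sqrt{33} \approx 189.57$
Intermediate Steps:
$J{\left(o,k \right)} = - 2 k o$ ($J{\left(o,k \right)} = k o + o \left(-3\right) k = k o + - 3 o k = k o - 3 k o = - 2 k o$)
$D = \sqrt{33} \approx 5.7446$
$\left(J{\left(0,0 \right)} + D\right) w = \left(\left(-2\right) 0 \cdot 0 + \sqrt{33}\right) 33 = \left(0 + \sqrt{33}\right) 33 = \sqrt{33} \cdot 33 = 33 \sqrt{33}$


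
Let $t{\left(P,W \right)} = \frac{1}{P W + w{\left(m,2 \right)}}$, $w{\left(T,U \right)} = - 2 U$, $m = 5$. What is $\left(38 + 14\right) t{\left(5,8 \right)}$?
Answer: $\frac{13}{9} \approx 1.4444$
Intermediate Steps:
$t{\left(P,W \right)} = \frac{1}{-4 + P W}$ ($t{\left(P,W \right)} = \frac{1}{P W - 4} = \frac{1}{-4 + P W}$)
$\left(38 + 14\right) t{\left(5,8 \right)} = \frac{38 + 14}{-4 + 5 \cdot 8} = \frac{52}{-4 + 40} = \frac{52}{36} = 52 \cdot \frac{1}{36} = \frac{13}{9}$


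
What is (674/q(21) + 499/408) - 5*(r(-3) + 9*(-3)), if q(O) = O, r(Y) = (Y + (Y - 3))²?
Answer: -225321/952 ≈ -236.68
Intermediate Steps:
r(Y) = (-3 + 2*Y)² (r(Y) = (Y + (-3 + Y))² = (-3 + 2*Y)²)
(674/q(21) + 499/408) - 5*(r(-3) + 9*(-3)) = (674/21 + 499/408) - 5*((-3 + 2*(-3))² + 9*(-3)) = (674*(1/21) + 499*(1/408)) - 5*((-3 - 6)² - 27) = (674/21 + 499/408) - 5*((-9)² - 27) = 31719/952 - 5*(81 - 27) = 31719/952 - 5*54 = 31719/952 - 270 = -225321/952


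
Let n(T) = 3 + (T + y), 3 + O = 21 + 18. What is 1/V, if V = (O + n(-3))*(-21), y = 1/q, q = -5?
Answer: -5/3759 ≈ -0.0013301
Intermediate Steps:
y = -⅕ (y = 1/(-5) = 1*(-⅕) = -⅕ ≈ -0.20000)
O = 36 (O = -3 + (21 + 18) = -3 + 39 = 36)
n(T) = 14/5 + T (n(T) = 3 + (T - ⅕) = 3 + (-⅕ + T) = 14/5 + T)
V = -3759/5 (V = (36 + (14/5 - 3))*(-21) = (36 - ⅕)*(-21) = (179/5)*(-21) = -3759/5 ≈ -751.80)
1/V = 1/(-3759/5) = -5/3759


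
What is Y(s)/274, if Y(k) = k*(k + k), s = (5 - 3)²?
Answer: 16/137 ≈ 0.11679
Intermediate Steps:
s = 4 (s = 2² = 4)
Y(k) = 2*k² (Y(k) = k*(2*k) = 2*k²)
Y(s)/274 = (2*4²)/274 = (2*16)*(1/274) = 32*(1/274) = 16/137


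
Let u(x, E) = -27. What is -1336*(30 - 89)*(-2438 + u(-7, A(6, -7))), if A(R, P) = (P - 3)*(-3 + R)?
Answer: -194301160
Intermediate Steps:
A(R, P) = (-3 + P)*(-3 + R)
-1336*(30 - 89)*(-2438 + u(-7, A(6, -7))) = -1336*(30 - 89)*(-2438 - 27) = -(-78824)*(-2465) = -1336*145435 = -194301160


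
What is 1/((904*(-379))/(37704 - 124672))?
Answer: 10871/42827 ≈ 0.25384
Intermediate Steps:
1/((904*(-379))/(37704 - 124672)) = 1/(-342616/(-86968)) = 1/(-342616*(-1/86968)) = 1/(42827/10871) = 10871/42827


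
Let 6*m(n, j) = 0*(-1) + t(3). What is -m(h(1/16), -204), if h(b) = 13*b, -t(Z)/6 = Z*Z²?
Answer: 27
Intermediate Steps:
t(Z) = -6*Z³ (t(Z) = -6*Z*Z² = -6*Z³)
m(n, j) = -27 (m(n, j) = (0*(-1) - 6*3³)/6 = (0 - 6*27)/6 = (0 - 162)/6 = (⅙)*(-162) = -27)
-m(h(1/16), -204) = -1*(-27) = 27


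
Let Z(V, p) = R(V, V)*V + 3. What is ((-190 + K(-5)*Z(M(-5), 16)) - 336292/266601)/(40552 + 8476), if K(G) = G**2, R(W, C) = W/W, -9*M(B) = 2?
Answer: -97429571/39212741484 ≈ -0.0024846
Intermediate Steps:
M(B) = -2/9 (M(B) = -1/9*2 = -2/9)
R(W, C) = 1
Z(V, p) = 3 + V (Z(V, p) = 1*V + 3 = V + 3 = 3 + V)
((-190 + K(-5)*Z(M(-5), 16)) - 336292/266601)/(40552 + 8476) = ((-190 + (-5)**2*(3 - 2/9)) - 336292/266601)/(40552 + 8476) = ((-190 + 25*(25/9)) - 336292*1/266601)/49028 = ((-190 + 625/9) - 336292/266601)*(1/49028) = (-1085/9 - 336292/266601)*(1/49028) = -97429571/799803*1/49028 = -97429571/39212741484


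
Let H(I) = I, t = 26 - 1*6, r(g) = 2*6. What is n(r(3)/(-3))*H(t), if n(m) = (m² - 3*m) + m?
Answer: 480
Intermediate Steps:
r(g) = 12
n(m) = m² - 2*m
t = 20 (t = 26 - 6 = 20)
n(r(3)/(-3))*H(t) = ((12/(-3))*(-2 + 12/(-3)))*20 = ((12*(-⅓))*(-2 + 12*(-⅓)))*20 = -4*(-2 - 4)*20 = -4*(-6)*20 = 24*20 = 480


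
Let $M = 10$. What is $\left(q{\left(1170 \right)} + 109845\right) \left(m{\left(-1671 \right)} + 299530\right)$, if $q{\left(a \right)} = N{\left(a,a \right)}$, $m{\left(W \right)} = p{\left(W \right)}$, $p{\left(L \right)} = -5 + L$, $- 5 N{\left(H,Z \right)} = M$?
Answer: $32717176922$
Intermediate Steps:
$N{\left(H,Z \right)} = -2$ ($N{\left(H,Z \right)} = \left(- \frac{1}{5}\right) 10 = -2$)
$m{\left(W \right)} = -5 + W$
$q{\left(a \right)} = -2$
$\left(q{\left(1170 \right)} + 109845\right) \left(m{\left(-1671 \right)} + 299530\right) = \left(-2 + 109845\right) \left(\left(-5 - 1671\right) + 299530\right) = 109843 \left(-1676 + 299530\right) = 109843 \cdot 297854 = 32717176922$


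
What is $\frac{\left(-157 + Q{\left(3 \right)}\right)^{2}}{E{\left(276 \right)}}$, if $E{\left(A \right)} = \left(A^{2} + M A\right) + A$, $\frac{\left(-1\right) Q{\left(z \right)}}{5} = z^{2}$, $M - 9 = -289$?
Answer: $- \frac{10201}{207} \approx -49.28$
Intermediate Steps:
$M = -280$ ($M = 9 - 289 = -280$)
$Q{\left(z \right)} = - 5 z^{2}$
$E{\left(A \right)} = A^{2} - 279 A$ ($E{\left(A \right)} = \left(A^{2} - 280 A\right) + A = A^{2} - 279 A$)
$\frac{\left(-157 + Q{\left(3 \right)}\right)^{2}}{E{\left(276 \right)}} = \frac{\left(-157 - 5 \cdot 3^{2}\right)^{2}}{276 \left(-279 + 276\right)} = \frac{\left(-157 - 45\right)^{2}}{276 \left(-3\right)} = \frac{\left(-157 - 45\right)^{2}}{-828} = \left(-202\right)^{2} \left(- \frac{1}{828}\right) = 40804 \left(- \frac{1}{828}\right) = - \frac{10201}{207}$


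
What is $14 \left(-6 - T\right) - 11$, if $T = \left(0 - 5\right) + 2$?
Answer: $-53$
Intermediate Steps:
$T = -3$ ($T = -5 + 2 = -3$)
$14 \left(-6 - T\right) - 11 = 14 \left(-6 - -3\right) - 11 = 14 \left(-6 + 3\right) - 11 = 14 \left(-3\right) - 11 = -42 - 11 = -53$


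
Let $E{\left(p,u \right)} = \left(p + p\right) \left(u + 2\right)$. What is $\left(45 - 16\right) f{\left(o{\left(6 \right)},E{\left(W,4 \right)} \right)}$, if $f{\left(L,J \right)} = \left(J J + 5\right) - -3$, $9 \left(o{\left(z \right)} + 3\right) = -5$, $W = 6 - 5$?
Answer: $4408$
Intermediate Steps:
$W = 1$ ($W = 6 - 5 = 1$)
$o{\left(z \right)} = - \frac{32}{9}$ ($o{\left(z \right)} = -3 + \frac{1}{9} \left(-5\right) = -3 - \frac{5}{9} = - \frac{32}{9}$)
$E{\left(p,u \right)} = 2 p \left(2 + u\right)$
$f{\left(L,J \right)} = 8 + J^{2}$ ($f{\left(L,J \right)} = \left(J^{2} + 5\right) + 3 = \left(5 + J^{2}\right) + 3 = 8 + J^{2}$)
$\left(45 - 16\right) f{\left(o{\left(6 \right)},E{\left(W,4 \right)} \right)} = \left(45 - 16\right) \left(8 + \left(2 \cdot 1 \left(2 + 4\right)\right)^{2}\right) = 29 \left(8 + \left(2 \cdot 1 \cdot 6\right)^{2}\right) = 29 \left(8 + 12^{2}\right) = 29 \left(8 + 144\right) = 29 \cdot 152 = 4408$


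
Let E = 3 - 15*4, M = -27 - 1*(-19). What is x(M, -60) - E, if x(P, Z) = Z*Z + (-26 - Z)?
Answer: 3691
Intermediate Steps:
M = -8 (M = -27 + 19 = -8)
x(P, Z) = -26 + Z**2 - Z (x(P, Z) = Z**2 + (-26 - Z) = -26 + Z**2 - Z)
E = -57 (E = 3 - 60 = -57)
x(M, -60) - E = (-26 + (-60)**2 - 1*(-60)) - 1*(-57) = (-26 + 3600 + 60) + 57 = 3634 + 57 = 3691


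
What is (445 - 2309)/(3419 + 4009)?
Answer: -466/1857 ≈ -0.25094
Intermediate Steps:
(445 - 2309)/(3419 + 4009) = -1864/7428 = -1864*1/7428 = -466/1857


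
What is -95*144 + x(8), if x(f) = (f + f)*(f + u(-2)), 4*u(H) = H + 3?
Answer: -13548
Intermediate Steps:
u(H) = ¾ + H/4 (u(H) = (H + 3)/4 = (3 + H)/4 = ¾ + H/4)
x(f) = 2*f*(¼ + f) (x(f) = (f + f)*(f + (¾ + (¼)*(-2))) = (2*f)*(f + (¾ - ½)) = (2*f)*(f + ¼) = (2*f)*(¼ + f) = 2*f*(¼ + f))
-95*144 + x(8) = -95*144 + (½)*8*(1 + 4*8) = -13680 + (½)*8*(1 + 32) = -13680 + (½)*8*33 = -13680 + 132 = -13548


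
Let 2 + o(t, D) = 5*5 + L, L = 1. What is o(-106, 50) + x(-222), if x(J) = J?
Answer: -198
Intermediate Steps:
o(t, D) = 24 (o(t, D) = -2 + (5*5 + 1) = -2 + (25 + 1) = -2 + 26 = 24)
o(-106, 50) + x(-222) = 24 - 222 = -198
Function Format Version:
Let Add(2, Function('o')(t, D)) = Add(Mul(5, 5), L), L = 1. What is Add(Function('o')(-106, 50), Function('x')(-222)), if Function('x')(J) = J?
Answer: -198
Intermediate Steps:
Function('o')(t, D) = 24 (Function('o')(t, D) = Add(-2, Add(Mul(5, 5), 1)) = Add(-2, Add(25, 1)) = Add(-2, 26) = 24)
Add(Function('o')(-106, 50), Function('x')(-222)) = Add(24, -222) = -198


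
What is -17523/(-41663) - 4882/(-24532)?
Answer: 316636501/511038358 ≈ 0.61959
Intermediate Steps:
-17523/(-41663) - 4882/(-24532) = -17523*(-1/41663) - 4882*(-1/24532) = 17523/41663 + 2441/12266 = 316636501/511038358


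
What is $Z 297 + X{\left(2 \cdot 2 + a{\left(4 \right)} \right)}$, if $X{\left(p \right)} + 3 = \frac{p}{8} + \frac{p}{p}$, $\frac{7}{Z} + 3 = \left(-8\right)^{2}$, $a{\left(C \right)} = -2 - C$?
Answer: $\frac{7767}{244} \approx 31.832$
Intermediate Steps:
$Z = \frac{7}{61}$ ($Z = \frac{7}{-3 + \left(-8\right)^{2}} = \frac{7}{-3 + 64} = \frac{7}{61} \approx 0.11475$)
$X{\left(p \right)} = -2 + \frac{p}{8}$ ($X{\left(p \right)} = -3 + \left(\frac{p}{8} + \frac{p}{p}\right) = -3 + \left(p \frac{1}{8} + 1\right) = -3 + \left(\frac{p}{8} + 1\right) = -3 + \left(1 + \frac{p}{8}\right) = -2 + \frac{p}{8}$)
$Z 297 + X{\left(2 \cdot 2 + a{\left(4 \right)} \right)} = \frac{7}{61} \cdot 297 - \left(2 - \frac{2 \cdot 2 - 6}{8}\right) = \frac{2079}{61} - \left(2 - \frac{4 - 6}{8}\right) = \frac{2079}{61} + \left(-2 + \frac{1}{8} \left(-2\right)\right) = \frac{2079}{61} - \frac{9}{4} = \frac{7767}{244}$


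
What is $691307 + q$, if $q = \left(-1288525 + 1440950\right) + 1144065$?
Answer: $1987797$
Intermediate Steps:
$q = 1296490$ ($q = 152425 + 1144065 = 1296490$)
$691307 + q = 691307 + 1296490 = 1987797$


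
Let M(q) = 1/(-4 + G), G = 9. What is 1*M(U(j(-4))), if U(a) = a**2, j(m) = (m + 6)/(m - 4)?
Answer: 1/5 ≈ 0.20000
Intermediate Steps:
j(m) = (6 + m)/(-4 + m)
M(q) = 1/5 (M(q) = 1/(-4 + 9) = 1/5)
1*M(U(j(-4))) = 1*(1/5) = 1/5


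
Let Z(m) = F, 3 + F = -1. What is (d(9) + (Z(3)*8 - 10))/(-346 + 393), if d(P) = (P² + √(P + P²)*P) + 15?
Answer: 54/47 + 27*√10/47 ≈ 2.9656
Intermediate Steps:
F = -4 (F = -3 - 1 = -4)
Z(m) = -4
d(P) = 15 + P² + P*√(P + P²) (d(P) = (P² + P*√(P + P²)) + 15 = 15 + P² + P*√(P + P²))
(d(9) + (Z(3)*8 - 10))/(-346 + 393) = ((15 + 9² + 9*√(9*(1 + 9))) + (-4*8 - 10))/(-346 + 393) = ((15 + 81 + 9*√(9*10)) + (-32 - 10))/47 = ((15 + 81 + 9*√90) - 42)*(1/47) = ((15 + 81 + 9*(3*√10)) - 42)*(1/47) = ((15 + 81 + 27*√10) - 42)*(1/47) = ((96 + 27*√10) - 42)*(1/47) = (54 + 27*√10)*(1/47) = 54/47 + 27*√10/47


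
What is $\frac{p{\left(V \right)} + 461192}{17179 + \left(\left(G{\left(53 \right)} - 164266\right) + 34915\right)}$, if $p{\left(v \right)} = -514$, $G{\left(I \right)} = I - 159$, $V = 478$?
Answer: $- \frac{230339}{56139} \approx -4.103$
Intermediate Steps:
$G{\left(I \right)} = -159 + I$
$\frac{p{\left(V \right)} + 461192}{17179 + \left(\left(G{\left(53 \right)} - 164266\right) + 34915\right)} = \frac{-514 + 461192}{17179 + \left(\left(\left(-159 + 53\right) - 164266\right) + 34915\right)} = \frac{460678}{17179 + \left(\left(-106 - 164266\right) + 34915\right)} = \frac{460678}{17179 + \left(-164372 + 34915\right)} = \frac{460678}{17179 - 129457} = \frac{460678}{-112278} = 460678 \left(- \frac{1}{112278}\right) = - \frac{230339}{56139}$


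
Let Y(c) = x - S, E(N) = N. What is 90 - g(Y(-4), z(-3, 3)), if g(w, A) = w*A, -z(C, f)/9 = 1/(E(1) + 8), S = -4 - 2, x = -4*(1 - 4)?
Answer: 108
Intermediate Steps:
x = 12 (x = -4*(-3) = 12)
S = -6
z(C, f) = -1 (z(C, f) = -9/(1 + 8) = -9/9 = -9*1/9 = -1)
Y(c) = 18 (Y(c) = 12 - 1*(-6) = 12 + 6 = 18)
g(w, A) = A*w
90 - g(Y(-4), z(-3, 3)) = 90 - (-1)*18 = 90 - 1*(-18) = 90 + 18 = 108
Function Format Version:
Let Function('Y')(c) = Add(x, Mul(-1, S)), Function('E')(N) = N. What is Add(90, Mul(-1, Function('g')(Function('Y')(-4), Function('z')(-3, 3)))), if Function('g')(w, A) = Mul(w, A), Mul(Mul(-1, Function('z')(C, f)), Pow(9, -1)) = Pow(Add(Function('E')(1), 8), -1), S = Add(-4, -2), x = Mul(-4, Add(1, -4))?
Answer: 108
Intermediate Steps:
x = 12 (x = Mul(-4, -3) = 12)
S = -6
Function('z')(C, f) = -1 (Function('z')(C, f) = Mul(-9, Pow(Add(1, 8), -1)) = Mul(-9, Pow(9, -1)) = Mul(-9, Rational(1, 9)) = -1)
Function('Y')(c) = 18 (Function('Y')(c) = Add(12, Mul(-1, -6)) = Add(12, 6) = 18)
Function('g')(w, A) = Mul(A, w)
Add(90, Mul(-1, Function('g')(Function('Y')(-4), Function('z')(-3, 3)))) = Add(90, Mul(-1, Mul(-1, 18))) = Add(90, Mul(-1, -18)) = Add(90, 18) = 108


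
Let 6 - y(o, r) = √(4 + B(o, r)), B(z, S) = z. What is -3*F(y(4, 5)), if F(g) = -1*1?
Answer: 3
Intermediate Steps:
y(o, r) = 6 - √(4 + o)
F(g) = -1
-3*F(y(4, 5)) = -3*(-1) = 3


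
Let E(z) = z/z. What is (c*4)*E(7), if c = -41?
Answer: -164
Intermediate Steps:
E(z) = 1
(c*4)*E(7) = -41*4*1 = -164*1 = -164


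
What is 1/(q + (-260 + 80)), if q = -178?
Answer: -1/358 ≈ -0.0027933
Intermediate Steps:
1/(q + (-260 + 80)) = 1/(-178 + (-260 + 80)) = 1/(-178 - 180) = 1/(-358) = -1/358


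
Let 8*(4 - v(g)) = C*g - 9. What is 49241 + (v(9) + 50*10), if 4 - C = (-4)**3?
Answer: 397357/8 ≈ 49670.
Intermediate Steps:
C = 68 (C = 4 - 1*(-4)**3 = 4 - 1*(-64) = 4 + 64 = 68)
v(g) = 41/8 - 17*g/2 (v(g) = 4 - (68*g - 9)/8 = 4 - (-9 + 68*g)/8 = 4 + (9/8 - 17*g/2) = 41/8 - 17*g/2)
49241 + (v(9) + 50*10) = 49241 + ((41/8 - 17/2*9) + 50*10) = 49241 + ((41/8 - 153/2) + 500) = 49241 + (-571/8 + 500) = 49241 + 3429/8 = 397357/8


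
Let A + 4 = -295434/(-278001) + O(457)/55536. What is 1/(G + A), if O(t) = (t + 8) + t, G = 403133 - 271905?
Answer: 857725752/112555129832645 ≈ 7.6205e-6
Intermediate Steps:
G = 131228
O(t) = 8 + 2*t (O(t) = (8 + t) + t = 8 + 2*t)
A = -2505150811/857725752 (A = -4 + (-295434/(-278001) + (8 + 2*457)/55536) = -4 + (-295434*(-1/278001) + (8 + 914)*(1/55536)) = -4 + (32826/30889 + 922*(1/55536)) = -4 + (32826/30889 + 461/27768) = -4 + 925752197/857725752 = -2505150811/857725752 ≈ -2.9207)
1/(G + A) = 1/(131228 - 2505150811/857725752) = 1/(112555129832645/857725752) = 857725752/112555129832645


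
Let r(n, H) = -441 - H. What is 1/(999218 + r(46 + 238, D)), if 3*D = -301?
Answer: 3/2996632 ≈ 1.0011e-6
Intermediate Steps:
D = -301/3 (D = (⅓)*(-301) = -301/3 ≈ -100.33)
1/(999218 + r(46 + 238, D)) = 1/(999218 + (-441 - 1*(-301/3))) = 1/(999218 + (-441 + 301/3)) = 1/(999218 - 1022/3) = 1/(2996632/3) = 3/2996632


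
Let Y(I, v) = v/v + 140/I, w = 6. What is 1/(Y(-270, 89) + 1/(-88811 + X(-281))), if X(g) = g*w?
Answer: 2443419/1176434 ≈ 2.0770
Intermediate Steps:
Y(I, v) = 1 + 140/I
X(g) = 6*g (X(g) = g*6 = 6*g)
1/(Y(-270, 89) + 1/(-88811 + X(-281))) = 1/((140 - 270)/(-270) + 1/(-88811 + 6*(-281))) = 1/(-1/270*(-130) + 1/(-88811 - 1686)) = 1/(13/27 + 1/(-90497)) = 1/(13/27 - 1/90497) = 1/(1176434/2443419) = 2443419/1176434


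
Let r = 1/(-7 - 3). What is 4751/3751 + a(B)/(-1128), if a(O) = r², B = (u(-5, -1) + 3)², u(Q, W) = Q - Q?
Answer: 535909049/423112800 ≈ 1.2666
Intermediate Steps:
u(Q, W) = 0
r = -⅒ (r = 1/(-10) = -⅒ ≈ -0.10000)
B = 9 (B = (0 + 3)² = 3² = 9)
a(O) = 1/100 (a(O) = (-⅒)² = 1/100)
4751/3751 + a(B)/(-1128) = 4751/3751 + (1/100)/(-1128) = 4751*(1/3751) + (1/100)*(-1/1128) = 4751/3751 - 1/112800 = 535909049/423112800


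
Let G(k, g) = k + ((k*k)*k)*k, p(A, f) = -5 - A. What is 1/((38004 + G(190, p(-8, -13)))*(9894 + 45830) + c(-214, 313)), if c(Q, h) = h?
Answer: 1/72622202362769 ≈ 1.3770e-14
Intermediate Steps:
G(k, g) = k + k⁴ (G(k, g) = k + (k²*k)*k = k + k³*k = k + k⁴)
1/((38004 + G(190, p(-8, -13)))*(9894 + 45830) + c(-214, 313)) = 1/((38004 + (190 + 190⁴))*(9894 + 45830) + 313) = 1/((38004 + (190 + 1303210000))*55724 + 313) = 1/((38004 + 1303210190)*55724 + 313) = 1/(1303248194*55724 + 313) = 1/(72622202362456 + 313) = 1/72622202362769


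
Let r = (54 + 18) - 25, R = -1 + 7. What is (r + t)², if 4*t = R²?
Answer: 3136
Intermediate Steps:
R = 6
t = 9 (t = (¼)*6² = (¼)*36 = 9)
r = 47 (r = 72 - 25 = 47)
(r + t)² = (47 + 9)² = 56² = 3136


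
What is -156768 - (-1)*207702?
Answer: 50934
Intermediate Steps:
-156768 - (-1)*207702 = -156768 - 1*(-207702) = -156768 + 207702 = 50934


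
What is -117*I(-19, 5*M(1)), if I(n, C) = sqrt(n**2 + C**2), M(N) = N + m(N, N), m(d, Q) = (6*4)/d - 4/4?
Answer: -117*sqrt(14761) ≈ -14215.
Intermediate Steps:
m(d, Q) = -1 + 24/d (m(d, Q) = 24/d - 4*1/4 = 24/d - 1 = -1 + 24/d)
M(N) = N + (24 - N)/N
I(n, C) = sqrt(C**2 + n**2)
-117*I(-19, 5*M(1)) = -117*sqrt((5*(-1 + 1 + 24/1))**2 + (-19)**2) = -117*sqrt((5*(-1 + 1 + 24*1))**2 + 361) = -117*sqrt((5*(-1 + 1 + 24))**2 + 361) = -117*sqrt((5*24)**2 + 361) = -117*sqrt(120**2 + 361) = -117*sqrt(14400 + 361) = -117*sqrt(14761)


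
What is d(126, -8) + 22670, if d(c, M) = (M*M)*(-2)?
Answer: 22542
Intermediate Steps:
d(c, M) = -2*M² (d(c, M) = M²*(-2) = -2*M²)
d(126, -8) + 22670 = -2*(-8)² + 22670 = -2*64 + 22670 = -128 + 22670 = 22542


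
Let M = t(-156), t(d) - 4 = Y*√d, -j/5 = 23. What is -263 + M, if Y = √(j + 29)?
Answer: -259 - 2*√3354 ≈ -374.83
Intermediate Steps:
j = -115 (j = -5*23 = -115)
Y = I*√86 (Y = √(-115 + 29) = √(-86) = I*√86 ≈ 9.2736*I)
t(d) = 4 + I*√86*√d (t(d) = 4 + (I*√86)*√d = 4 + I*√86*√d)
M = 4 - 2*√3354 (M = 4 + I*√86*√(-156) = 4 + I*√86*(2*I*√39) = 4 - 2*√3354 ≈ -111.83)
-263 + M = -263 + (4 - 2*√3354) = -259 - 2*√3354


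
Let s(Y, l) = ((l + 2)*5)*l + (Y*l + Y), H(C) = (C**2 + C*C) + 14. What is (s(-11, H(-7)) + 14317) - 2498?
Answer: 74416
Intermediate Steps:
H(C) = 14 + 2*C**2 (H(C) = (C**2 + C**2) + 14 = 2*C**2 + 14 = 14 + 2*C**2)
s(Y, l) = Y + Y*l + l*(10 + 5*l) (s(Y, l) = ((2 + l)*5)*l + (Y + Y*l) = (10 + 5*l)*l + (Y + Y*l) = l*(10 + 5*l) + (Y + Y*l) = Y + Y*l + l*(10 + 5*l))
(s(-11, H(-7)) + 14317) - 2498 = ((-11 + 5*(14 + 2*(-7)**2)**2 + 10*(14 + 2*(-7)**2) - 11*(14 + 2*(-7)**2)) + 14317) - 2498 = ((-11 + 5*(14 + 2*49)**2 + 10*(14 + 2*49) - 11*(14 + 2*49)) + 14317) - 2498 = ((-11 + 5*(14 + 98)**2 + 10*(14 + 98) - 11*(14 + 98)) + 14317) - 2498 = ((-11 + 5*112**2 + 10*112 - 11*112) + 14317) - 2498 = ((-11 + 5*12544 + 1120 - 1232) + 14317) - 2498 = ((-11 + 62720 + 1120 - 1232) + 14317) - 2498 = (62597 + 14317) - 2498 = 76914 - 2498 = 74416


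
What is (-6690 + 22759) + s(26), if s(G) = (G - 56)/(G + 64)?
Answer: 48206/3 ≈ 16069.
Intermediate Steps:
s(G) = (-56 + G)/(64 + G)
(-6690 + 22759) + s(26) = (-6690 + 22759) + (-56 + 26)/(64 + 26) = 16069 - 30/90 = 16069 + (1/90)*(-30) = 16069 - ⅓ = 48206/3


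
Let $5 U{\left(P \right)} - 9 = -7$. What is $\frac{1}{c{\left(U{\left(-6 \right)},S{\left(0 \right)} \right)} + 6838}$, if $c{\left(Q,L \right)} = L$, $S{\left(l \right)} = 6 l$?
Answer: $\frac{1}{6838} \approx 0.00014624$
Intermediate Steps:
$U{\left(P \right)} = \frac{2}{5}$ ($U{\left(P \right)} = \frac{9}{5} + \frac{1}{5} \left(-7\right) = \frac{9}{5} - \frac{7}{5} = \frac{2}{5}$)
$\frac{1}{c{\left(U{\left(-6 \right)},S{\left(0 \right)} \right)} + 6838} = \frac{1}{6 \cdot 0 + 6838} = \frac{1}{0 + 6838} = \frac{1}{6838}$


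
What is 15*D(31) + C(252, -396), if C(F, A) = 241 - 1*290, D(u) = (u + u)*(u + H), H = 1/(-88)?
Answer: 1265899/44 ≈ 28770.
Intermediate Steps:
H = -1/88 ≈ -0.011364
D(u) = 2*u*(-1/88 + u) (D(u) = (u + u)*(u - 1/88) = (2*u)*(-1/88 + u) = 2*u*(-1/88 + u))
C(F, A) = -49 (C(F, A) = 241 - 290 = -49)
15*D(31) + C(252, -396) = 15*((1/44)*31*(-1 + 88*31)) - 49 = 15*((1/44)*31*(-1 + 2728)) - 49 = 15*((1/44)*31*2727) - 49 = 15*(84537/44) - 49 = 1268055/44 - 49 = 1265899/44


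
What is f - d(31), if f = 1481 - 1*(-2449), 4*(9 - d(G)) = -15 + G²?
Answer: 8315/2 ≈ 4157.5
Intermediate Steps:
d(G) = 51/4 - G²/4 (d(G) = 9 - (-15 + G²)/4 = 9 + (15/4 - G²/4) = 51/4 - G²/4)
f = 3930 (f = 1481 + 2449 = 3930)
f - d(31) = 3930 - (51/4 - ¼*31²) = 3930 - (51/4 - ¼*961) = 3930 - (51/4 - 961/4) = 3930 - 1*(-455/2) = 3930 + 455/2 = 8315/2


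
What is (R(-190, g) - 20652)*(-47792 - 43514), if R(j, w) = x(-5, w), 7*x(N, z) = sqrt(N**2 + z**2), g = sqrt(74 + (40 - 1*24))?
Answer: 1885651512 - 91306*sqrt(115)/7 ≈ 1.8855e+9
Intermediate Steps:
g = 3*sqrt(10) (g = sqrt(74 + (40 - 24)) = sqrt(74 + 16) = sqrt(90) = 3*sqrt(10) ≈ 9.4868)
x(N, z) = sqrt(N**2 + z**2)/7
R(j, w) = sqrt(25 + w**2)/7 (R(j, w) = sqrt((-5)**2 + w**2)/7 = sqrt(25 + w**2)/7)
(R(-190, g) - 20652)*(-47792 - 43514) = (sqrt(25 + (3*sqrt(10))**2)/7 - 20652)*(-47792 - 43514) = (sqrt(25 + 90)/7 - 20652)*(-91306) = (sqrt(115)/7 - 20652)*(-91306) = (-20652 + sqrt(115)/7)*(-91306) = 1885651512 - 91306*sqrt(115)/7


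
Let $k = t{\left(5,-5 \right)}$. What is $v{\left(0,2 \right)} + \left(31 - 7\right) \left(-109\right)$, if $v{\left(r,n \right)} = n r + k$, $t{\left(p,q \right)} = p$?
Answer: $-2611$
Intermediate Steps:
$k = 5$
$v{\left(r,n \right)} = 5 + n r$ ($v{\left(r,n \right)} = n r + 5 = 5 + n r$)
$v{\left(0,2 \right)} + \left(31 - 7\right) \left(-109\right) = \left(5 + 2 \cdot 0\right) + \left(31 - 7\right) \left(-109\right) = \left(5 + 0\right) + 24 \left(-109\right) = 5 - 2616 = -2611$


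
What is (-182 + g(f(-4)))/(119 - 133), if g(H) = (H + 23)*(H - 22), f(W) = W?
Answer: 338/7 ≈ 48.286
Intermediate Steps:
g(H) = (-22 + H)*(23 + H) (g(H) = (23 + H)*(-22 + H) = (-22 + H)*(23 + H))
(-182 + g(f(-4)))/(119 - 133) = (-182 + (-506 - 4 + (-4)²))/(119 - 133) = (-182 + (-506 - 4 + 16))/(-14) = (-182 - 494)*(-1/14) = -676*(-1/14) = 338/7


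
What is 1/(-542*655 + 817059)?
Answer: 1/462049 ≈ 2.1643e-6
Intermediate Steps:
1/(-542*655 + 817059) = 1/(-355010 + 817059) = 1/462049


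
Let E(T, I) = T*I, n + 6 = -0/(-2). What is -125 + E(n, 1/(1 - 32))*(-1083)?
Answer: -10373/31 ≈ -334.61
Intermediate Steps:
n = -6 (n = -6 - 0/(-2) = -6 - 0*(-1)/2 = -6 - 11*0 = -6 + 0 = -6)
E(T, I) = I*T
-125 + E(n, 1/(1 - 32))*(-1083) = -125 + (-6/(1 - 32))*(-1083) = -125 + (-6/(-31))*(-1083) = -125 - 1/31*(-6)*(-1083) = -125 + (6/31)*(-1083) = -125 - 6498/31 = -10373/31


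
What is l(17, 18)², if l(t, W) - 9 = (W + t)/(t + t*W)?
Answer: 8655364/104329 ≈ 82.962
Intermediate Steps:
l(t, W) = 9 + (W + t)/(t + W*t) (l(t, W) = 9 + (W + t)/(t + t*W) = 9 + (W + t)/(t + W*t))
l(17, 18)² = ((18 + 10*17 + 9*18*17)/(17*(1 + 18)))² = ((1/17)*(18 + 170 + 2754)/19)² = ((1/17)*(1/19)*2942)² = (2942/323)² = 8655364/104329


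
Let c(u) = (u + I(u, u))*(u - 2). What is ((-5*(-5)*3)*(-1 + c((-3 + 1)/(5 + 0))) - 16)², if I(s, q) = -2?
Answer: 116281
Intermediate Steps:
c(u) = (-2 + u)² (c(u) = (u - 2)*(u - 2) = (-2 + u)*(-2 + u) = (-2 + u)²)
((-5*(-5)*3)*(-1 + c((-3 + 1)/(5 + 0))) - 16)² = ((-5*(-5)*3)*(-1 + (4 + ((-3 + 1)/(5 + 0))² - 4*(-3 + 1)/(5 + 0))) - 16)² = ((25*3)*(-1 + (4 + (-2/5)² - (-8)/5)) - 16)² = (75*(-1 + (4 + (-2*⅕)² - (-8)/5)) - 16)² = (75*(-1 + (4 + (-⅖)² - 4*(-⅖))) - 16)² = (75*(-1 + (4 + 4/25 + 8/5)) - 16)² = (75*(-1 + 144/25) - 16)² = (75*(119/25) - 16)² = (357 - 16)² = 341² = 116281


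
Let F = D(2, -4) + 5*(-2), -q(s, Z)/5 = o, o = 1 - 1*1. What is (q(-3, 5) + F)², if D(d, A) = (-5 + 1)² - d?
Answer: 16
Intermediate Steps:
o = 0 (o = 1 - 1 = 0)
q(s, Z) = 0 (q(s, Z) = -5*0 = 0)
D(d, A) = 16 - d (D(d, A) = (-4)² - d = 16 - d)
F = 4 (F = (16 - 1*2) + 5*(-2) = (16 - 2) - 10 = 14 - 10 = 4)
(q(-3, 5) + F)² = (0 + 4)² = 4² = 16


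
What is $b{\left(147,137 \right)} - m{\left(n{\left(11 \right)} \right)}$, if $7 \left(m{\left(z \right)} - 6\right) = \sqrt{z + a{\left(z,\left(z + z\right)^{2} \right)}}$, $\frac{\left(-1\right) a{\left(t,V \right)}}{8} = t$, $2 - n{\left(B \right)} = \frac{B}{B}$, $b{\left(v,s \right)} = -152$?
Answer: $-158 - \frac{i \sqrt{7}}{7} \approx -158.0 - 0.37796 i$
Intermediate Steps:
$n{\left(B \right)} = 1$ ($n{\left(B \right)} = 2 - \frac{B}{B} = 2 - 1 = 1$)
$a{\left(t,V \right)} = - 8 t$
$m{\left(z \right)} = 6 + \frac{\sqrt{7} \sqrt{- z}}{7}$ ($m{\left(z \right)} = 6 + \frac{\sqrt{z - 8 z}}{7} = 6 + \frac{\sqrt{- 7 z}}{7} = 6 + \frac{\sqrt{7} \sqrt{- z}}{7}$)
$b{\left(147,137 \right)} - m{\left(n{\left(11 \right)} \right)} = -152 - \left(6 + \frac{\sqrt{7} \sqrt{\left(-1\right) 1}}{7}\right) = -152 - \left(6 + \frac{\sqrt{7} \sqrt{-1}}{7}\right) = -152 - \left(6 + \frac{\sqrt{7} i}{7}\right) = -152 - \left(6 + \frac{i \sqrt{7}}{7}\right) = -158 - \frac{i \sqrt{7}}{7}$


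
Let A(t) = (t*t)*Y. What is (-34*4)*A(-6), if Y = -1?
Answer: 4896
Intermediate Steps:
A(t) = -t**2 (A(t) = (t*t)*(-1) = t**2*(-1) = -t**2)
(-34*4)*A(-6) = (-34*4)*(-1*(-6)**2) = -(-136)*36 = -136*(-36) = 4896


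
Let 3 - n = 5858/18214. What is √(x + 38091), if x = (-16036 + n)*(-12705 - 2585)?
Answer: √20335232293993659/9107 ≈ 15658.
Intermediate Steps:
n = 24392/9107 (n = 3 - 5858/18214 = 3 - 1*2929/9107 = 3 - 2929/9107 = 24392/9107 ≈ 2.6784)
x = 2232576383400/9107 (x = (-16036 + 24392/9107)*(-12705 - 2585) = -146015460/9107*(-15290) = 2232576383400/9107 ≈ 2.4515e+8)
√(x + 38091) = √(2232576383400/9107 + 38091) = √(2232923278137/9107) = √20335232293993659/9107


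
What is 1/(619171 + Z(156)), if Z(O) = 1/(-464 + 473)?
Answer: 9/5572540 ≈ 1.6151e-6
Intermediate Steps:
Z(O) = 1/9
1/(619171 + Z(156)) = 1/(619171 + 1/9) = 1/(5572540/9) = 9/5572540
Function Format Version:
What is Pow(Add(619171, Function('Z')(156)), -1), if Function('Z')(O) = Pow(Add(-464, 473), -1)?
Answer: Rational(9, 5572540) ≈ 1.6151e-6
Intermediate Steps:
Function('Z')(O) = Rational(1, 9) (Function('Z')(O) = Pow(9, -1) = Rational(1, 9))
Pow(Add(619171, Function('Z')(156)), -1) = Pow(Add(619171, Rational(1, 9)), -1) = Pow(Rational(5572540, 9), -1) = Rational(9, 5572540)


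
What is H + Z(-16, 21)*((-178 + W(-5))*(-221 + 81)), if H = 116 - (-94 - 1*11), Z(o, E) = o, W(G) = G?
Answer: -409699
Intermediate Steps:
H = 221 (H = 116 - (-94 - 11) = 116 - 1*(-105) = 116 + 105 = 221)
H + Z(-16, 21)*((-178 + W(-5))*(-221 + 81)) = 221 - 16*(-178 - 5)*(-221 + 81) = 221 - (-2928)*(-140) = 221 - 16*25620 = 221 - 409920 = -409699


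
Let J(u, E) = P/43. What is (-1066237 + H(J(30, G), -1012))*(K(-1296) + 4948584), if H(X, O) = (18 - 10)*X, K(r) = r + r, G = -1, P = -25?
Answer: -226765775098872/43 ≈ -5.2736e+12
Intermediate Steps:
J(u, E) = -25/43
K(r) = 2*r
H(X, O) = 8*X
(-1066237 + H(J(30, G), -1012))*(K(-1296) + 4948584) = (-1066237 + 8*(-25/43))*(2*(-1296) + 4948584) = (-1066237 - 200/43)*(-2592 + 4948584) = -45848391/43*4945992 = -226765775098872/43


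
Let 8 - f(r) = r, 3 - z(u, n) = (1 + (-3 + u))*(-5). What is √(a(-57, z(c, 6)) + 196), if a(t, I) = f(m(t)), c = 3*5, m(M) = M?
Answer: 3*√29 ≈ 16.155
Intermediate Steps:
c = 15
z(u, n) = -7 + 5*u (z(u, n) = 3 - (1 + (-3 + u))*(-5) = 3 - (-2 + u)*(-5) = 3 - (10 - 5*u) = 3 + (-10 + 5*u) = -7 + 5*u)
f(r) = 8 - r
a(t, I) = 8 - t
√(a(-57, z(c, 6)) + 196) = √((8 - 1*(-57)) + 196) = √((8 + 57) + 196) = √(65 + 196) = √261 = 3*√29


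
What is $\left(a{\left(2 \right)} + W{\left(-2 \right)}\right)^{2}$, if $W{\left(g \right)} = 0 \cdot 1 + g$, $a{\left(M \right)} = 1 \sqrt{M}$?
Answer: $\left(2 - \sqrt{2}\right)^{2} \approx 0.34315$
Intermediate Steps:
$a{\left(M \right)} = \sqrt{M}$
$W{\left(g \right)} = g$ ($W{\left(g \right)} = 0 + g = g$)
$\left(a{\left(2 \right)} + W{\left(-2 \right)}\right)^{2} = \left(\sqrt{2} - 2\right)^{2} = \left(-2 + \sqrt{2}\right)^{2}$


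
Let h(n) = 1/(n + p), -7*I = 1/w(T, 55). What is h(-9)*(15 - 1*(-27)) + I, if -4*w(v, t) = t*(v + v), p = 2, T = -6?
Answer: -6931/1155 ≈ -6.0009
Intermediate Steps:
w(v, t) = -t*v/2 (w(v, t) = -t*(v + v)/4 = -t*2*v/4 = -t*v/2)
I = -1/1155 (I = -1/(7*((-½*55*(-6)))) = -⅐/165 = -⅐*1/165 = -1/1155 ≈ -0.00086580)
h(n) = 1/(2 + n) (h(n) = 1/(n + 2) = 1/(2 + n))
h(-9)*(15 - 1*(-27)) + I = (15 - 1*(-27))/(2 - 9) - 1/1155 = (15 + 27)/(-7) - 1/1155 = -⅐*42 - 1/1155 = -6 - 1/1155 = -6931/1155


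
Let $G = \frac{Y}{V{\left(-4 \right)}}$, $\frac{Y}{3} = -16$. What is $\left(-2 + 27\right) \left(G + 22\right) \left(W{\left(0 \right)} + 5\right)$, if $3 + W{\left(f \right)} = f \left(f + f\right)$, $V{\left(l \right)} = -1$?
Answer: $3500$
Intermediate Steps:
$Y = -48$ ($Y = 3 \left(-16\right) = -48$)
$W{\left(f \right)} = -3 + 2 f^{2}$ ($W{\left(f \right)} = -3 + f \left(f + f\right) = -3 + f 2 f = -3 + 2 f^{2}$)
$G = 48$ ($G = - \frac{48}{-1} = \left(-48\right) \left(-1\right) = 48$)
$\left(-2 + 27\right) \left(G + 22\right) \left(W{\left(0 \right)} + 5\right) = \left(-2 + 27\right) \left(48 + 22\right) \left(\left(-3 + 2 \cdot 0^{2}\right) + 5\right) = 25 \cdot 70 \left(\left(-3 + 2 \cdot 0\right) + 5\right) = 25 \cdot 70 \left(\left(-3 + 0\right) + 5\right) = 25 \cdot 70 \left(-3 + 5\right) = 25 \cdot 70 \cdot 2 = 25 \cdot 140 = 3500$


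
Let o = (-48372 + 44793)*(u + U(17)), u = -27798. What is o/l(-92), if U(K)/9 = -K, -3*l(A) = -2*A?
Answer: -300109887/184 ≈ -1.6310e+6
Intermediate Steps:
l(A) = 2*A/3 (l(A) = -(-2)*A/3 = 2*A/3)
U(K) = -9*K (U(K) = 9*(-K) = -9*K)
o = 100036629 (o = (-48372 + 44793)*(-27798 - 9*17) = -3579*(-27798 - 153) = -3579*(-27951) = 100036629)
o/l(-92) = 100036629/(((⅔)*(-92))) = 100036629/(-184/3) = 100036629*(-3/184) = -300109887/184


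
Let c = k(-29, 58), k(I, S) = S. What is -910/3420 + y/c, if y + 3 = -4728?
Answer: -405820/4959 ≈ -81.835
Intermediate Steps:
y = -4731 (y = -3 - 4728 = -4731)
c = 58
-910/3420 + y/c = -910/3420 - 4731/58 = -910*1/3420 - 4731*1/58 = -91/342 - 4731/58 = -405820/4959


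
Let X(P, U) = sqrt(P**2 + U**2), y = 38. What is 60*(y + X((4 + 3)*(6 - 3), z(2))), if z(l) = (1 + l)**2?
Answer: 2280 + 180*sqrt(58) ≈ 3650.8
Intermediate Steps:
60*(y + X((4 + 3)*(6 - 3), z(2))) = 60*(38 + sqrt(((4 + 3)*(6 - 3))**2 + ((1 + 2)**2)**2)) = 60*(38 + sqrt((7*3)**2 + (3**2)**2)) = 60*(38 + sqrt(21**2 + 9**2)) = 60*(38 + sqrt(441 + 81)) = 60*(38 + sqrt(522)) = 60*(38 + 3*sqrt(58)) = 2280 + 180*sqrt(58)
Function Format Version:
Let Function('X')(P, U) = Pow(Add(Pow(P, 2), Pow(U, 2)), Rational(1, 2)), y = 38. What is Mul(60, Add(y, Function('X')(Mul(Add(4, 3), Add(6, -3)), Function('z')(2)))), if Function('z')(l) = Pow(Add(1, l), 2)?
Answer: Add(2280, Mul(180, Pow(58, Rational(1, 2)))) ≈ 3650.8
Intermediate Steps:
Mul(60, Add(y, Function('X')(Mul(Add(4, 3), Add(6, -3)), Function('z')(2)))) = Mul(60, Add(38, Pow(Add(Pow(Mul(Add(4, 3), Add(6, -3)), 2), Pow(Pow(Add(1, 2), 2), 2)), Rational(1, 2)))) = Mul(60, Add(38, Pow(Add(Pow(Mul(7, 3), 2), Pow(Pow(3, 2), 2)), Rational(1, 2)))) = Mul(60, Add(38, Pow(Add(Pow(21, 2), Pow(9, 2)), Rational(1, 2)))) = Mul(60, Add(38, Pow(Add(441, 81), Rational(1, 2)))) = Mul(60, Add(38, Pow(522, Rational(1, 2)))) = Mul(60, Add(38, Mul(3, Pow(58, Rational(1, 2))))) = Add(2280, Mul(180, Pow(58, Rational(1, 2))))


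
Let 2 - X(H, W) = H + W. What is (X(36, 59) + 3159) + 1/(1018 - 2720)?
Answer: 5218331/1702 ≈ 3066.0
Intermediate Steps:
X(H, W) = 2 - H - W (X(H, W) = 2 - (H + W) = 2 + (-H - W) = 2 - H - W)
(X(36, 59) + 3159) + 1/(1018 - 2720) = ((2 - 1*36 - 1*59) + 3159) + 1/(1018 - 2720) = ((2 - 36 - 59) + 3159) + 1/(-1702) = (-93 + 3159) - 1/1702 = 3066 - 1/1702 = 5218331/1702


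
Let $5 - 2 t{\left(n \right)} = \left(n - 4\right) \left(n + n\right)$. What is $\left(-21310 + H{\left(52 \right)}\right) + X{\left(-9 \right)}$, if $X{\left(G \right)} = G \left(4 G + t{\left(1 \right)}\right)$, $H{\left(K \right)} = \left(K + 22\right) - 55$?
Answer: $- \frac{42033}{2} \approx -21017.0$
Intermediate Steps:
$t{\left(n \right)} = \frac{5}{2} - n \left(-4 + n\right)$ ($t{\left(n \right)} = \frac{5}{2} - \frac{\left(n - 4\right) \left(n + n\right)}{2} = \frac{5}{2} - \frac{\left(-4 + n\right) 2 n}{2} = \frac{5}{2} - \frac{2 n \left(-4 + n\right)}{2} = \frac{5}{2} - n \left(-4 + n\right)$)
$H{\left(K \right)} = -33 + K$ ($H{\left(K \right)} = \left(22 + K\right) - 55 = -33 + K$)
$X{\left(G \right)} = G \left(\frac{11}{2} + 4 G\right)$ ($X{\left(G \right)} = G \left(4 G + \left(\frac{5}{2} - 1^{2} + 4 \cdot 1\right)\right) = G \left(4 G + \left(\frac{5}{2} - 1 + 4\right)\right) = G \left(4 G + \frac{11}{2}\right) = G \left(\frac{11}{2} + 4 G\right)$)
$\left(-21310 + H{\left(52 \right)}\right) + X{\left(-9 \right)} = \left(-21310 + \left(-33 + 52\right)\right) + \frac{1}{2} \left(-9\right) \left(11 + 8 \left(-9\right)\right) = \left(-21310 + 19\right) + \frac{1}{2} \left(-9\right) \left(11 - 72\right) = -21291 + \frac{1}{2} \left(-9\right) \left(-61\right) = -21291 + \frac{549}{2} = - \frac{42033}{2}$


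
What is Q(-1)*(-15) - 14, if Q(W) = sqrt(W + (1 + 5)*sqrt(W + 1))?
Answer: -14 - 15*I ≈ -14.0 - 15.0*I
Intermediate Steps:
Q(W) = sqrt(W + 6*sqrt(1 + W))
Q(-1)*(-15) - 14 = sqrt(-1 + 6*sqrt(1 - 1))*(-15) - 14 = sqrt(-1 + 6*sqrt(0))*(-15) - 14 = sqrt(-1 + 6*0)*(-15) - 14 = sqrt(-1 + 0)*(-15) - 14 = sqrt(-1)*(-15) - 14 = I*(-15) - 14 = -15*I - 14 = -14 - 15*I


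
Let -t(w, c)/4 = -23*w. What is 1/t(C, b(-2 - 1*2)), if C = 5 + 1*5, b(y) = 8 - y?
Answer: 1/920 ≈ 0.0010870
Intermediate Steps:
C = 10 (C = 5 + 5 = 10)
t(w, c) = 92*w (t(w, c) = -(-92)*w = 92*w)
1/t(C, b(-2 - 1*2)) = 1/(92*10) = 1/920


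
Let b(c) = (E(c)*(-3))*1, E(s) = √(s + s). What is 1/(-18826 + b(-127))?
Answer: I/(-18826*I + 3*√254) ≈ -5.3118e-5 + 1.349e-7*I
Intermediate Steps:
E(s) = √2*√s (E(s) = √(2*s) = √2*√s)
b(c) = -3*√2*√c (b(c) = ((√2*√c)*(-3))*1 = -3*√2*√c*1 = -3*√2*√c)
1/(-18826 + b(-127)) = 1/(-18826 - 3*√2*√(-127)) = 1/(-18826 - 3*√2*I*√127) = 1/(-18826 - 3*I*√254)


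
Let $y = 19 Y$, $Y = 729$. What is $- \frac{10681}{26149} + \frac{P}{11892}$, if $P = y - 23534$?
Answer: $- \frac{380219219}{310963908} \approx -1.2227$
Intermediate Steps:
$y = 13851$ ($y = 19 \cdot 729 = 13851$)
$P = -9683$ ($P = 13851 - 23534 = -9683$)
$- \frac{10681}{26149} + \frac{P}{11892} = - \frac{10681}{26149} - \frac{9683}{11892} = - \frac{380219219}{310963908}$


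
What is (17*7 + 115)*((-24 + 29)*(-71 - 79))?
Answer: -175500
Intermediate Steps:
(17*7 + 115)*((-24 + 29)*(-71 - 79)) = (119 + 115)*(5*(-150)) = 234*(-750) = -175500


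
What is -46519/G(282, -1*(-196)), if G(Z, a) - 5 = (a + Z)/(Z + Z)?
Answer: -13118358/1649 ≈ -7955.3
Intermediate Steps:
G(Z, a) = 5 + (Z + a)/(2*Z) (G(Z, a) = 5 + (a + Z)/(Z + Z) = 5 + (Z + a)/((2*Z)) = 5 + (Z + a)*(1/(2*Z)) = 5 + (Z + a)/(2*Z))
-46519/G(282, -1*(-196)) = -46519*564/(-1*(-196) + 11*282) = -46519*564/(196 + 3102) = -46519/((1/2)*(1/282)*3298) = -46519/1649/282 = -46519*282/1649 = -13118358/1649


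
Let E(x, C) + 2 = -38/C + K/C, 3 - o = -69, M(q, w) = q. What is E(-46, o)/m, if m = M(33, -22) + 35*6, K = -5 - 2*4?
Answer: -65/5832 ≈ -0.011145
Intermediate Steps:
K = -13 (K = -5 - 8 = -13)
o = 72 (o = 3 - 1*(-69) = 3 + 69 = 72)
E(x, C) = -2 - 51/C (E(x, C) = -2 + (-38/C - 13/C) = -2 - 51/C)
m = 243 (m = 33 + 35*6 = 33 + 210 = 243)
E(-46, o)/m = (-2 - 51/72)/243 = (-2 - 51*1/72)*(1/243) = (-2 - 17/24)*(1/243) = -65/24*1/243 = -65/5832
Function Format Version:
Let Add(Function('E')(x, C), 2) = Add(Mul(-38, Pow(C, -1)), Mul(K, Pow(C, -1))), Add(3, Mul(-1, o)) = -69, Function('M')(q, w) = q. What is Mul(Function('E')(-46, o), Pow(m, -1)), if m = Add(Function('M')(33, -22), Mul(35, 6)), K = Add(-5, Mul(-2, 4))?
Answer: Rational(-65, 5832) ≈ -0.011145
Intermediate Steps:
K = -13 (K = Add(-5, -8) = -13)
o = 72 (o = Add(3, Mul(-1, -69)) = Add(3, 69) = 72)
Function('E')(x, C) = Add(-2, Mul(-51, Pow(C, -1))) (Function('E')(x, C) = Add(-2, Add(Mul(-38, Pow(C, -1)), Mul(-13, Pow(C, -1)))) = Add(-2, Mul(-51, Pow(C, -1))))
m = 243 (m = Add(33, Mul(35, 6)) = Add(33, 210) = 243)
Mul(Function('E')(-46, o), Pow(m, -1)) = Mul(Add(-2, Mul(-51, Pow(72, -1))), Pow(243, -1)) = Mul(Add(-2, Mul(-51, Rational(1, 72))), Rational(1, 243)) = Mul(Add(-2, Rational(-17, 24)), Rational(1, 243)) = Mul(Rational(-65, 24), Rational(1, 243)) = Rational(-65, 5832)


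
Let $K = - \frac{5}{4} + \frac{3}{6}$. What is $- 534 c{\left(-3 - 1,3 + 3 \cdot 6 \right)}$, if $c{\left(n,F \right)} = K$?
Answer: $\frac{801}{2} \approx 400.5$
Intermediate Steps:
$K = - \frac{3}{4}$ ($K = \left(-5\right) \frac{1}{4} + 3 \cdot \frac{1}{6} = - \frac{5}{4} + \frac{1}{2} = - \frac{3}{4} \approx -0.75$)
$c{\left(n,F \right)} = - \frac{3}{4}$
$- 534 c{\left(-3 - 1,3 + 3 \cdot 6 \right)} = \left(-534\right) \left(- \frac{3}{4}\right) = \frac{801}{2}$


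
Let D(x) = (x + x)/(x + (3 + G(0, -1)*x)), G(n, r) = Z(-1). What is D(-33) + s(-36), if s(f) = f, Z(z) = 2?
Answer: -565/16 ≈ -35.313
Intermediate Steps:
G(n, r) = 2
D(x) = 2*x/(3 + 3*x) (D(x) = (x + x)/(x + (3 + 2*x)) = (2*x)/(3 + 3*x) = 2*x/(3 + 3*x))
D(-33) + s(-36) = (2/3)*(-33)/(1 - 33) - 36 = (2/3)*(-33)/(-32) - 36 = (2/3)*(-33)*(-1/32) - 36 = 11/16 - 36 = -565/16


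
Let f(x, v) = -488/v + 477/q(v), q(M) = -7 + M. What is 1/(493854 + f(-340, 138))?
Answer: 9039/4463947255 ≈ 2.0249e-6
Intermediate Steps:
f(x, v) = -488/v + 477/(-7 + v)
1/(493854 + f(-340, 138)) = 1/(493854 + (3416 - 11*138)/(138*(-7 + 138))) = 1/(493854 + (1/138)*(3416 - 1518)/131) = 1/(493854 + (1/138)*(1/131)*1898) = 1/(493854 + 949/9039) = 1/(4463947255/9039) = 9039/4463947255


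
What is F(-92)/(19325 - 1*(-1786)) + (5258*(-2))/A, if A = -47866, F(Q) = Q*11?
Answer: 86781442/505249563 ≈ 0.17176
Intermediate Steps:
F(Q) = 11*Q
F(-92)/(19325 - 1*(-1786)) + (5258*(-2))/A = (11*(-92))/(19325 - 1*(-1786)) + (5258*(-2))/(-47866) = -1012/(19325 + 1786) - 10516*(-1/47866) = -1012/21111 + 5258/23933 = 86781442/505249563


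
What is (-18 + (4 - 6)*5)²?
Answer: 784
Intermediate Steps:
(-18 + (4 - 6)*5)² = (-18 - 2*5)² = (-18 - 10)² = (-28)² = 784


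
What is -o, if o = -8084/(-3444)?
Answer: -2021/861 ≈ -2.3473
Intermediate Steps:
o = 2021/861 (o = -8084*(-1/3444) = 2021/861 ≈ 2.3473)
-o = -1*2021/861 = -2021/861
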